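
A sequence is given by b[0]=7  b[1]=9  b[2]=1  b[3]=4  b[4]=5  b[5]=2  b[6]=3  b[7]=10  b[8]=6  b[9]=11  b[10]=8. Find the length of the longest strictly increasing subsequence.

5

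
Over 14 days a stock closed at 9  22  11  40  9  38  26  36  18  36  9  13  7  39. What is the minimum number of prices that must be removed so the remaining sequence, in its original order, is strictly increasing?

9

Fewest deletions = n − (longest strictly increasing subsequence).
Patience tails:
9 → extends → [9]
22 → extends → [9, 22]
11 → replaces 22 → [9, 11]
40 → extends → [9, 11, 40]
9 → already a tail → [9, 11, 40]
38 → replaces 40 → [9, 11, 38]
26 → replaces 38 → [9, 11, 26]
36 → extends → [9, 11, 26, 36]
18 → replaces 26 → [9, 11, 18, 36]
36 → already a tail → [9, 11, 18, 36]
9 → already a tail → [9, 11, 18, 36]
13 → replaces 18 → [9, 11, 13, 36]
7 → replaces 9 → [7, 11, 13, 36]
39 → extends → [7, 11, 13, 36, 39]
Longest strictly increasing subsequence has length 5, so deletions = 14 − 5 = 9.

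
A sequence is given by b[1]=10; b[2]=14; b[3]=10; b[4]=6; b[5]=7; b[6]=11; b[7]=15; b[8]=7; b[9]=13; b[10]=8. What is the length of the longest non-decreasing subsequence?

4

Let dp[i] be the length of the longest such subsequence ending at index i:
i:      1  2  3  4  5  6  7  8  9 10
b[i]:  10 14 10  6  7 11 15  7 13  8
dp:     1  2  2  1  2  3  4  3  4  4
Maximum dp value is 4.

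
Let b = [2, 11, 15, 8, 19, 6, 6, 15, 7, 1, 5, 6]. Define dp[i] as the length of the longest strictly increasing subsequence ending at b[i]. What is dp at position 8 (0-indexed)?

3

dp[i] = 1 + max{dp[j] : j<i, b[j]<b[i]} (or 1 if no such j):
i:      0  1  2  3  4  5  6  7  8  9 10 11
b[i]:   2 11 15  8 19  6  6 15  7  1  5  6
dp:     1  2  3  2  4  2  2  3  3  1  2  3
At index 8 the value is 3.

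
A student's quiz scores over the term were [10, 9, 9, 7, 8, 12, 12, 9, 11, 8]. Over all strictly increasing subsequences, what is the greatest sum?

Let S[i] be the best sum of a strictly increasing subsequence ending at i:
i:      1  2  3  4  5  6  7  8  9 10
a[i]:  10  9  9  7  8 12 12  9 11  8
S:     10  9  9  7 15 27 27 24 35 15
Maximum is 35 (e.g. 7 + 8 + 9 + 11).

35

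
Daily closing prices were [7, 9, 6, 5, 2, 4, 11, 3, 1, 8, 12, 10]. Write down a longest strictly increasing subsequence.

7, 9, 11, 12

Patience tails give the LIS length; then backtrack through the dp parents:
7 → extends → [7]
9 → extends → [7, 9]
6 → replaces 7 → [6, 9]
5 → replaces 6 → [5, 9]
2 → replaces 5 → [2, 9]
4 → replaces 9 → [2, 4]
11 → extends → [2, 4, 11]
3 → replaces 4 → [2, 3, 11]
1 → replaces 2 → [1, 3, 11]
8 → replaces 11 → [1, 3, 8]
12 → extends → [1, 3, 8, 12]
10 → replaces 12 → [1, 3, 8, 10]
Length 4; one witness is 7, 9, 11, 12.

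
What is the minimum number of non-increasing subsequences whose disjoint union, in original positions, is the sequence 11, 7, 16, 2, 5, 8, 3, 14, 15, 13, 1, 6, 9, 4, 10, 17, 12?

6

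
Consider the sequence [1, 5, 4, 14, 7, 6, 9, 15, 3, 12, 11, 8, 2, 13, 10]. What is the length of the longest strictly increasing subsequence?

Track the smallest tail for each achievable length (strict):
1 → extends → [1]
5 → extends → [1, 5]
4 → replaces 5 → [1, 4]
14 → extends → [1, 4, 14]
7 → replaces 14 → [1, 4, 7]
6 → replaces 7 → [1, 4, 6]
9 → extends → [1, 4, 6, 9]
15 → extends → [1, 4, 6, 9, 15]
3 → replaces 4 → [1, 3, 6, 9, 15]
12 → replaces 15 → [1, 3, 6, 9, 12]
11 → replaces 12 → [1, 3, 6, 9, 11]
8 → replaces 9 → [1, 3, 6, 8, 11]
2 → replaces 3 → [1, 2, 6, 8, 11]
13 → extends → [1, 2, 6, 8, 11, 13]
10 → replaces 11 → [1, 2, 6, 8, 10, 13]
Six tails, so the longest strictly increasing subsequence has length 6 (e.g. 1, 5, 7, 9, 12, 13).

6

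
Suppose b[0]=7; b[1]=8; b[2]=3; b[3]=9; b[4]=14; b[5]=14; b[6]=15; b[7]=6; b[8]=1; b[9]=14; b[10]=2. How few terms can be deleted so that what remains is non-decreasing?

Fewest deletions = n − (longest non-decreasing subsequence).
Patience tails:
7 → extends → [7]
8 → extends → [7, 8]
3 → replaces 7 → [3, 8]
9 → extends → [3, 8, 9]
14 → extends → [3, 8, 9, 14]
14 → extends → [3, 8, 9, 14, 14]
15 → extends → [3, 8, 9, 14, 14, 15]
6 → replaces 8 → [3, 6, 9, 14, 14, 15]
1 → replaces 3 → [1, 6, 9, 14, 14, 15]
14 → replaces 15 → [1, 6, 9, 14, 14, 14]
2 → replaces 6 → [1, 2, 9, 14, 14, 14]
Longest non-decreasing subsequence has length 6, so deletions = 11 − 6 = 5.

5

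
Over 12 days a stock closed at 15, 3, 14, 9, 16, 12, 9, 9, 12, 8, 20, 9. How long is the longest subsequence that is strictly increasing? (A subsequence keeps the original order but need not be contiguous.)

Let dp[i] be the length of the longest such subsequence ending at index i:
i:      1  2  3  4  5  6  7  8  9 10 11 12
a[i]:  15  3 14  9 16 12  9  9 12  8 20  9
dp:     1  1  2  2  3  3  2  2  3  2  4  3
Maximum dp value is 4.

4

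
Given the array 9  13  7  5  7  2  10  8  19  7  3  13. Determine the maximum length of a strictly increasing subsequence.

Track the smallest tail for each achievable length (strict):
9 → extends → [9]
13 → extends → [9, 13]
7 → replaces 9 → [7, 13]
5 → replaces 7 → [5, 13]
7 → replaces 13 → [5, 7]
2 → replaces 5 → [2, 7]
10 → extends → [2, 7, 10]
8 → replaces 10 → [2, 7, 8]
19 → extends → [2, 7, 8, 19]
7 → already a tail → [2, 7, 8, 19]
3 → replaces 7 → [2, 3, 8, 19]
13 → replaces 19 → [2, 3, 8, 13]
Four tails, so the longest strictly increasing subsequence has length 4 (e.g. 5, 7, 10, 19).

4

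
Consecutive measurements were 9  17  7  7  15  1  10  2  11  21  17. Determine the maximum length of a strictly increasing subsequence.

Track the smallest tail for each achievable length (strict):
9 → extends → [9]
17 → extends → [9, 17]
7 → replaces 9 → [7, 17]
7 → already a tail → [7, 17]
15 → replaces 17 → [7, 15]
1 → replaces 7 → [1, 15]
10 → replaces 15 → [1, 10]
2 → replaces 10 → [1, 2]
11 → extends → [1, 2, 11]
21 → extends → [1, 2, 11, 21]
17 → replaces 21 → [1, 2, 11, 17]
Four tails, so the longest strictly increasing subsequence has length 4 (e.g. 9, 10, 11, 21).

4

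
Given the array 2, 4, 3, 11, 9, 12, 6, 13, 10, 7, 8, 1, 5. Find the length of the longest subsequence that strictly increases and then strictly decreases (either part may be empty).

inc[i] = longest strictly increasing subsequence ending at i; dec[i] = longest strictly decreasing subsequence starting at i:
i:      1  2  3  4  5  6  7  8  9 10 11 12 13
a[i]:   2  4  3 11  9 12  6 13 10  7  8  1  5
inc:    1  2  2  3  3  4  3  5  4  4  5  1  3
dec:    2  3  2  4  3  4  2  4  3  2  2  1  1
Best peak at i=8 (value 13): inc=5, dec=4, length 5+4−1 = 8.

8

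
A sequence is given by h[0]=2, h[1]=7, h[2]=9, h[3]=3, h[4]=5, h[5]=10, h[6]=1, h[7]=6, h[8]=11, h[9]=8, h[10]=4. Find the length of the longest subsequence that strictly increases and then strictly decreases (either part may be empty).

inc[i] = longest strictly increasing subsequence ending at i; dec[i] = longest strictly decreasing subsequence starting at i:
i:      0  1  2  3  4  5  6  7  8  9 10
h[i]:   2  7  9  3  5 10  1  6 11  8  4
inc:    1  2  3  2  3  4  1  4  5  5  3
dec:    2  3  3  2  2  3  1  2  3  2  1
Best peak at i=8 (value 11): inc=5, dec=3, length 5+3−1 = 7.

7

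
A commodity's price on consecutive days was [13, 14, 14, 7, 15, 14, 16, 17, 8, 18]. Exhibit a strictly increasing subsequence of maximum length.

Patience tails give the LIS length; then backtrack through the dp parents:
13 → extends → [13]
14 → extends → [13, 14]
14 → already a tail → [13, 14]
7 → replaces 13 → [7, 14]
15 → extends → [7, 14, 15]
14 → already a tail → [7, 14, 15]
16 → extends → [7, 14, 15, 16]
17 → extends → [7, 14, 15, 16, 17]
8 → replaces 14 → [7, 8, 15, 16, 17]
18 → extends → [7, 8, 15, 16, 17, 18]
Length 6; one witness is 13, 14, 15, 16, 17, 18.

13, 14, 15, 16, 17, 18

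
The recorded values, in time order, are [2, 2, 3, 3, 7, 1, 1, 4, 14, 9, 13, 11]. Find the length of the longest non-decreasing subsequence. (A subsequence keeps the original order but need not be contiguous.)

Track the smallest tail for each achievable length (allowing ties):
2 → extends → [2]
2 → extends → [2, 2]
3 → extends → [2, 2, 3]
3 → extends → [2, 2, 3, 3]
7 → extends → [2, 2, 3, 3, 7]
1 → replaces 2 → [1, 2, 3, 3, 7]
1 → replaces 2 → [1, 1, 3, 3, 7]
4 → replaces 7 → [1, 1, 3, 3, 4]
14 → extends → [1, 1, 3, 3, 4, 14]
9 → replaces 14 → [1, 1, 3, 3, 4, 9]
13 → extends → [1, 1, 3, 3, 4, 9, 13]
11 → replaces 13 → [1, 1, 3, 3, 4, 9, 11]
Seven tails, so the longest non-decreasing subsequence has length 7 (e.g. 2, 2, 3, 3, 7, 9, 13).

7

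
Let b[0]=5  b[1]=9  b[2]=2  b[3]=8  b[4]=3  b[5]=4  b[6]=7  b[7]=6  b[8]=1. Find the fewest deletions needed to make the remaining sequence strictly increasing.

Fewest deletions = n − (longest strictly increasing subsequence).
Patience tails:
5 → extends → [5]
9 → extends → [5, 9]
2 → replaces 5 → [2, 9]
8 → replaces 9 → [2, 8]
3 → replaces 8 → [2, 3]
4 → extends → [2, 3, 4]
7 → extends → [2, 3, 4, 7]
6 → replaces 7 → [2, 3, 4, 6]
1 → replaces 2 → [1, 3, 4, 6]
Longest strictly increasing subsequence has length 4, so deletions = 9 − 4 = 5.

5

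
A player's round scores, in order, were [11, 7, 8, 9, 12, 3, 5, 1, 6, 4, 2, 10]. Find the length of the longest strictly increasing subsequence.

4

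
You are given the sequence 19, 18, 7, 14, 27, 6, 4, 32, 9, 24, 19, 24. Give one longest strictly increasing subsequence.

7, 14, 27, 32

Patience tails give the LIS length; then backtrack through the dp parents:
19 → extends → [19]
18 → replaces 19 → [18]
7 → replaces 18 → [7]
14 → extends → [7, 14]
27 → extends → [7, 14, 27]
6 → replaces 7 → [6, 14, 27]
4 → replaces 6 → [4, 14, 27]
32 → extends → [4, 14, 27, 32]
9 → replaces 14 → [4, 9, 27, 32]
24 → replaces 27 → [4, 9, 24, 32]
19 → replaces 24 → [4, 9, 19, 32]
24 → replaces 32 → [4, 9, 19, 24]
Length 4; one witness is 7, 14, 27, 32.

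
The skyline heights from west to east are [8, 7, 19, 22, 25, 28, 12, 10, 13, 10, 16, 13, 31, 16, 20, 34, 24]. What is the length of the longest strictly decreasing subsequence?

3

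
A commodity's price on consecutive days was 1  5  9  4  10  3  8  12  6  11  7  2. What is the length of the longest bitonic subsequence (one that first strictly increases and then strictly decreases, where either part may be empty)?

inc[i] = longest strictly increasing subsequence ending at i; dec[i] = longest strictly decreasing subsequence starting at i:
i:      1  2  3  4  5  6  7  8  9 10 11 12
a[i]:   1  5  9  4 10  3  8 12  6 11  7  2
inc:    1  2  3  2  4  2  3  5  3  5  4  2
dec:    1  4  4  3  4  2  3  4  2  3  2  1
Best peak at i=8 (value 12): inc=5, dec=4, length 5+4−1 = 8.

8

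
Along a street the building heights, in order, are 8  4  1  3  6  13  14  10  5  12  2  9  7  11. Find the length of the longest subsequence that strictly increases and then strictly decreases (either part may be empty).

8

inc[i] = longest strictly increasing subsequence ending at i; dec[i] = longest strictly decreasing subsequence starting at i:
i:      1  2  3  4  5  6  7  8  9 10 11 12 13 14
a[i]:   8  4  1  3  6 13 14 10  5 12  2  9  7 11
inc:    1  1  1  2  3  4  5  4  3  5  2  4  4  5
dec:    4  3  1  2  3  4  4  3  2  3  1  2  1  1
Best peak at i=7 (value 14): inc=5, dec=4, length 5+4−1 = 8.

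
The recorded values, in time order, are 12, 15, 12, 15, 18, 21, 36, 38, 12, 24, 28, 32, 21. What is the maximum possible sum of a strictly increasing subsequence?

Let S[i] be the best sum of a strictly increasing subsequence ending at i:
i:       1   2   3   4   5   6   7   8   9  10  11  12  13
a[i]:   12  15  12  15  18  21  36  38  12  24  28  32  21
S:      12  27  12  27  45  66 102 140  12  90 118 150  66
Maximum is 150 (e.g. 12 + 15 + 18 + 21 + 24 + 28 + 32).

150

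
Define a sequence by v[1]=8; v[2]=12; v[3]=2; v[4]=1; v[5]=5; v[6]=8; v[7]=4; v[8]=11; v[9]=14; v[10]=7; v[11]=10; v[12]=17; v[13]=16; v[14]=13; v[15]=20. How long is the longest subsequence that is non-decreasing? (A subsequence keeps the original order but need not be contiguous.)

7

Let dp[i] be the length of the longest such subsequence ending at index i:
i:      1  2  3  4  5  6  7  8  9 10 11 12 13 14 15
v[i]:   8 12  2  1  5  8  4 11 14  7 10 17 16 13 20
dp:     1  2  1  1  2  3  2  4  5  3  4  6  6  5  7
Maximum dp value is 7.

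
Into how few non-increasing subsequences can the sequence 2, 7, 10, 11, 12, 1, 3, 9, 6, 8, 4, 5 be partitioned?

Place each on the leftmost legal pile:
2 → new pile 1 (tops now [2])
7 → new pile 2 (tops now [2, 7])
10 → new pile 3 (tops now [2, 7, 10])
11 → new pile 4 (tops now [2, 7, 10, 11])
12 → new pile 5 (tops now [2, 7, 10, 11, 12])
1 → pile 1 (tops now [1, 7, 10, 11, 12])
3 → pile 2 (tops now [1, 3, 10, 11, 12])
9 → pile 3 (tops now [1, 3, 9, 11, 12])
6 → pile 3 (tops now [1, 3, 6, 11, 12])
8 → pile 4 (tops now [1, 3, 6, 8, 12])
4 → pile 3 (tops now [1, 3, 4, 8, 12])
5 → pile 4 (tops now [1, 3, 4, 5, 12])
Five piles.

5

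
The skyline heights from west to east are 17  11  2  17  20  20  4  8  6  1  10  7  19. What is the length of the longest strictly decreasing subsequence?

5

Negate each value so 'decreasing' becomes 'increasing', then run patience tails on the negated sequence:
-17 → extends → [-17]
-11 → extends → [-17, -11]
-2 → extends → [-17, -11, -2]
-17 → already a tail → [-17, -11, -2]
-20 → replaces -17 → [-20, -11, -2]
-20 → already a tail → [-20, -11, -2]
-4 → replaces -2 → [-20, -11, -4]
-8 → replaces -4 → [-20, -11, -8]
-6 → extends → [-20, -11, -8, -6]
-1 → extends → [-20, -11, -8, -6, -1]
-10 → replaces -8 → [-20, -11, -10, -6, -1]
-7 → replaces -6 → [-20, -11, -10, -7, -1]
-19 → replaces -11 → [-20, -19, -10, -7, -1]
Five tails, so the longest strictly decreasing subsequence of the original has length 5.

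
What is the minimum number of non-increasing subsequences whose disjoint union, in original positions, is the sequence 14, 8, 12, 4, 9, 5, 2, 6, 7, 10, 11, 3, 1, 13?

7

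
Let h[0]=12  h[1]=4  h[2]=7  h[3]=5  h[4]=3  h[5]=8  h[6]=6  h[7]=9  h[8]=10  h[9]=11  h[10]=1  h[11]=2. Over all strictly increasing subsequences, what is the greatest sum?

49

Let S[i] be the best sum of a strictly increasing subsequence ending at i:
i:      0  1  2  3  4  5  6  7  8  9 10 11
h[i]:  12  4  7  5  3  8  6  9 10 11  1  2
S:     12  4 11  9  3 19 15 28 38 49  1  3
Maximum is 49 (e.g. 4 + 7 + 8 + 9 + 10 + 11).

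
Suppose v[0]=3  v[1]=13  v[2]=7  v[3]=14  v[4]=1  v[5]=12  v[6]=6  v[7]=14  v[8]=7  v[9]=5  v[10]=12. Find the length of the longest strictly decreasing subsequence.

Negate each value so 'decreasing' becomes 'increasing', then run patience tails on the negated sequence:
-3 → extends → [-3]
-13 → replaces -3 → [-13]
-7 → extends → [-13, -7]
-14 → replaces -13 → [-14, -7]
-1 → extends → [-14, -7, -1]
-12 → replaces -7 → [-14, -12, -1]
-6 → replaces -1 → [-14, -12, -6]
-14 → already a tail → [-14, -12, -6]
-7 → replaces -6 → [-14, -12, -7]
-5 → extends → [-14, -12, -7, -5]
-12 → already a tail → [-14, -12, -7, -5]
Four tails, so the longest strictly decreasing subsequence of the original has length 4.

4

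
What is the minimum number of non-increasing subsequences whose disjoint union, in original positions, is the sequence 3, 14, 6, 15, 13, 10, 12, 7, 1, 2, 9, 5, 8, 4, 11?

5

Place each on the leftmost legal pile:
3 → new pile 1 (tops now [3])
14 → new pile 2 (tops now [3, 14])
6 → pile 2 (tops now [3, 6])
15 → new pile 3 (tops now [3, 6, 15])
13 → pile 3 (tops now [3, 6, 13])
10 → pile 3 (tops now [3, 6, 10])
12 → new pile 4 (tops now [3, 6, 10, 12])
7 → pile 3 (tops now [3, 6, 7, 12])
1 → pile 1 (tops now [1, 6, 7, 12])
2 → pile 2 (tops now [1, 2, 7, 12])
9 → pile 4 (tops now [1, 2, 7, 9])
5 → pile 3 (tops now [1, 2, 5, 9])
8 → pile 4 (tops now [1, 2, 5, 8])
4 → pile 3 (tops now [1, 2, 4, 8])
11 → new pile 5 (tops now [1, 2, 4, 8, 11])
Five piles.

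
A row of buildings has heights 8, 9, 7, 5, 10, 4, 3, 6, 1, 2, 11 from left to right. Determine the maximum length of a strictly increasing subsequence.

4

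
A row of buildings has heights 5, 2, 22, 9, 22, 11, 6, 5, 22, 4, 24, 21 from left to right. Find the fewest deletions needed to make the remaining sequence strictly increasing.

7

Fewest deletions = n − (longest strictly increasing subsequence).
i:      1  2  3  4  5  6  7  8  9 10 11 12
a[i]:   5  2 22  9 22 11  6  5 22  4 24 21
dp:     1  1  2  2  3  3  2  2  4  2  5  4
max dp = 5, so deletions = 12 − 5 = 7.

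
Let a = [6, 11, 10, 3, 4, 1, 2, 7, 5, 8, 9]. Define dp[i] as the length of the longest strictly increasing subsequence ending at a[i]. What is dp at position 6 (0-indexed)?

dp[i] = 1 + max{dp[j] : j<i, a[j]<a[i]} (or 1 if no such j):
i:      0  1  2  3  4  5  6  7  8  9 10
a[i]:   6 11 10  3  4  1  2  7  5  8  9
dp:     1  2  2  1  2  1  2  3  3  4  5
At index 6 the value is 2.

2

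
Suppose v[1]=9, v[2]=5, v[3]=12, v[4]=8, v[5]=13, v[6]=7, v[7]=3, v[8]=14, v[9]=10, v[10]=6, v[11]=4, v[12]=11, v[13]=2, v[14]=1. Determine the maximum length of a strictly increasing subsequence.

Let dp[i] be the length of the longest such subsequence ending at index i:
i:      1  2  3  4  5  6  7  8  9 10 11 12 13 14
v[i]:   9  5 12  8 13  7  3 14 10  6  4 11  2  1
dp:     1  1  2  2  3  2  1  4  3  2  2  4  1  1
Maximum dp value is 4.

4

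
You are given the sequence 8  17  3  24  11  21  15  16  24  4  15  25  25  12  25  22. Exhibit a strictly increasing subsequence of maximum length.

Patience tails give the LIS length; then backtrack through the dp parents:
8 → extends → [8]
17 → extends → [8, 17]
3 → replaces 8 → [3, 17]
24 → extends → [3, 17, 24]
11 → replaces 17 → [3, 11, 24]
21 → replaces 24 → [3, 11, 21]
15 → replaces 21 → [3, 11, 15]
16 → extends → [3, 11, 15, 16]
24 → extends → [3, 11, 15, 16, 24]
4 → replaces 11 → [3, 4, 15, 16, 24]
15 → already a tail → [3, 4, 15, 16, 24]
25 → extends → [3, 4, 15, 16, 24, 25]
25 → already a tail → [3, 4, 15, 16, 24, 25]
12 → replaces 15 → [3, 4, 12, 16, 24, 25]
25 → already a tail → [3, 4, 12, 16, 24, 25]
22 → replaces 24 → [3, 4, 12, 16, 22, 25]
Length 6; one witness is 8, 11, 15, 16, 24, 25.

8, 11, 15, 16, 24, 25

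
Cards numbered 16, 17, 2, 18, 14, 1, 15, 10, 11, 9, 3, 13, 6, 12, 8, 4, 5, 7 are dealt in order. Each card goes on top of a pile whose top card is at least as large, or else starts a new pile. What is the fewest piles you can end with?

Place each on the leftmost legal pile:
16 → new pile 1 (tops now [16])
17 → new pile 2 (tops now [16, 17])
2 → pile 1 (tops now [2, 17])
18 → new pile 3 (tops now [2, 17, 18])
14 → pile 2 (tops now [2, 14, 18])
1 → pile 1 (tops now [1, 14, 18])
15 → pile 3 (tops now [1, 14, 15])
10 → pile 2 (tops now [1, 10, 15])
11 → pile 3 (tops now [1, 10, 11])
9 → pile 2 (tops now [1, 9, 11])
3 → pile 2 (tops now [1, 3, 11])
13 → new pile 4 (tops now [1, 3, 11, 13])
6 → pile 3 (tops now [1, 3, 6, 13])
12 → pile 4 (tops now [1, 3, 6, 12])
8 → pile 4 (tops now [1, 3, 6, 8])
4 → pile 3 (tops now [1, 3, 4, 8])
5 → pile 4 (tops now [1, 3, 4, 5])
7 → new pile 5 (tops now [1, 3, 4, 5, 7])
Five piles.

5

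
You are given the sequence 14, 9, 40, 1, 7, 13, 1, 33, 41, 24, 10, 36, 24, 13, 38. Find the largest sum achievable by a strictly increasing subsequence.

Let S[i] be the best sum of a strictly increasing subsequence ending at i:
i:       1   2   3   4   5   6   7   8   9  10  11  12  13  14  15
a[i]:   14   9  40   1   7  13   1  33  41  24  10  36  24  13  38
S:      14   9  54   1   8  22   1  55  96  46  19  91  46  32 129
Maximum is 129 (e.g. 9 + 13 + 33 + 36 + 38).

129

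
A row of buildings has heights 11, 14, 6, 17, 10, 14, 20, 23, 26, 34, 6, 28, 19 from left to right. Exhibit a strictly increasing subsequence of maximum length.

11, 14, 17, 20, 23, 26, 34

Patience tails give the LIS length; then backtrack through the dp parents:
11 → extends → [11]
14 → extends → [11, 14]
6 → replaces 11 → [6, 14]
17 → extends → [6, 14, 17]
10 → replaces 14 → [6, 10, 17]
14 → replaces 17 → [6, 10, 14]
20 → extends → [6, 10, 14, 20]
23 → extends → [6, 10, 14, 20, 23]
26 → extends → [6, 10, 14, 20, 23, 26]
34 → extends → [6, 10, 14, 20, 23, 26, 34]
6 → already a tail → [6, 10, 14, 20, 23, 26, 34]
28 → replaces 34 → [6, 10, 14, 20, 23, 26, 28]
19 → replaces 20 → [6, 10, 14, 19, 23, 26, 28]
Length 7; one witness is 11, 14, 17, 20, 23, 26, 34.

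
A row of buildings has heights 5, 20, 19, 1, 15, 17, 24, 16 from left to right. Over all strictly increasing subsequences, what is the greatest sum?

Let S[i] be the best sum of a strictly increasing subsequence ending at i:
i:      1  2  3  4  5  6  7  8
a[i]:   5 20 19  1 15 17 24 16
S:      5 25 24  1 20 37 61 36
Maximum is 61 (e.g. 5 + 15 + 17 + 24).

61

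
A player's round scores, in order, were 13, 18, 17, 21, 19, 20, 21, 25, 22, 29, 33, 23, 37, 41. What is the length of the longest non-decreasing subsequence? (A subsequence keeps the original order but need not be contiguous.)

Track the smallest tail for each achievable length (allowing ties):
13 → extends → [13]
18 → extends → [13, 18]
17 → replaces 18 → [13, 17]
21 → extends → [13, 17, 21]
19 → replaces 21 → [13, 17, 19]
20 → extends → [13, 17, 19, 20]
21 → extends → [13, 17, 19, 20, 21]
25 → extends → [13, 17, 19, 20, 21, 25]
22 → replaces 25 → [13, 17, 19, 20, 21, 22]
29 → extends → [13, 17, 19, 20, 21, 22, 29]
33 → extends → [13, 17, 19, 20, 21, 22, 29, 33]
23 → replaces 29 → [13, 17, 19, 20, 21, 22, 23, 33]
37 → extends → [13, 17, 19, 20, 21, 22, 23, 33, 37]
41 → extends → [13, 17, 19, 20, 21, 22, 23, 33, 37, 41]
Ten tails, so the longest non-decreasing subsequence has length 10 (e.g. 13, 18, 19, 20, 21, 25, 29, 33, 37, 41).

10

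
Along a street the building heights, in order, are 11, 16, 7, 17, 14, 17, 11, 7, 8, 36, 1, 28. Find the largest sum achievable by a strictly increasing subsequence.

80

Let S[i] be the best sum of a strictly increasing subsequence ending at i:
i:      1  2  3  4  5  6  7  8  9 10 11 12
a[i]:  11 16  7 17 14 17 11  7  8 36  1 28
S:     11 27  7 44 25 44 18  7 15 80  1 72
Maximum is 80 (e.g. 11 + 16 + 17 + 36).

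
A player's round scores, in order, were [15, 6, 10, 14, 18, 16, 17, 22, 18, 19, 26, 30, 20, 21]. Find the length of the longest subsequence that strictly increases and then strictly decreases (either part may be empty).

10

inc[i] = longest strictly increasing subsequence ending at i; dec[i] = longest strictly decreasing subsequence starting at i:
i:      1  2  3  4  5  6  7  8  9 10 11 12 13 14
a[i]:  15  6 10 14 18 16 17 22 18 19 26 30 20 21
inc:    1  1  2  3  4  4  5  6  6  7  8  9  8  9
dec:    2  1  1  1  2  1  1  2  1  1  2  2  1  1
Best peak at i=12 (value 30): inc=9, dec=2, length 9+2−1 = 10.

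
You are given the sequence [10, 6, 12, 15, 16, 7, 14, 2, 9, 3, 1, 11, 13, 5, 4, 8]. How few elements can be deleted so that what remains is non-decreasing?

11

Fewest deletions = n − (longest non-decreasing subsequence).
Patience tails:
10 → extends → [10]
6 → replaces 10 → [6]
12 → extends → [6, 12]
15 → extends → [6, 12, 15]
16 → extends → [6, 12, 15, 16]
7 → replaces 12 → [6, 7, 15, 16]
14 → replaces 15 → [6, 7, 14, 16]
2 → replaces 6 → [2, 7, 14, 16]
9 → replaces 14 → [2, 7, 9, 16]
3 → replaces 7 → [2, 3, 9, 16]
1 → replaces 2 → [1, 3, 9, 16]
11 → replaces 16 → [1, 3, 9, 11]
13 → extends → [1, 3, 9, 11, 13]
5 → replaces 9 → [1, 3, 5, 11, 13]
4 → replaces 5 → [1, 3, 4, 11, 13]
8 → replaces 11 → [1, 3, 4, 8, 13]
Longest non-decreasing subsequence has length 5, so deletions = 16 − 5 = 11.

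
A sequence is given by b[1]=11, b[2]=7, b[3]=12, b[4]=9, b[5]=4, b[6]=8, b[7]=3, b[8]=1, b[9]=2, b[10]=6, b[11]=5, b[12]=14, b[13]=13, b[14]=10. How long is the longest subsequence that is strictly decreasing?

5

Negate each value so 'decreasing' becomes 'increasing', then run patience tails on the negated sequence:
-11 → extends → [-11]
-7 → extends → [-11, -7]
-12 → replaces -11 → [-12, -7]
-9 → replaces -7 → [-12, -9]
-4 → extends → [-12, -9, -4]
-8 → replaces -4 → [-12, -9, -8]
-3 → extends → [-12, -9, -8, -3]
-1 → extends → [-12, -9, -8, -3, -1]
-2 → replaces -1 → [-12, -9, -8, -3, -2]
-6 → replaces -3 → [-12, -9, -8, -6, -2]
-5 → replaces -2 → [-12, -9, -8, -6, -5]
-14 → replaces -12 → [-14, -9, -8, -6, -5]
-13 → replaces -9 → [-14, -13, -8, -6, -5]
-10 → replaces -8 → [-14, -13, -10, -6, -5]
Five tails, so the longest strictly decreasing subsequence of the original has length 5.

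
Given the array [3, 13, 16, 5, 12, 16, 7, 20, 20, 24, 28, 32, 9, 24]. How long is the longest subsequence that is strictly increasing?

8

Let dp[i] be the length of the longest such subsequence ending at index i:
i:      1  2  3  4  5  6  7  8  9 10 11 12 13 14
a[i]:   3 13 16  5 12 16  7 20 20 24 28 32  9 24
dp:     1  2  3  2  3  4  3  5  5  6  7  8  4  6
Maximum dp value is 8.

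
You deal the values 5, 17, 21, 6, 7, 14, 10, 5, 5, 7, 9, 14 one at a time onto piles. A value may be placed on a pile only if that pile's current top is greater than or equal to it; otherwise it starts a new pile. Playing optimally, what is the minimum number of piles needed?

5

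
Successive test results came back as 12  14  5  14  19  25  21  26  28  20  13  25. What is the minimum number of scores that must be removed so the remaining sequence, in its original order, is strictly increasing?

Fewest deletions = n − (longest strictly increasing subsequence).
Patience tails:
12 → extends → [12]
14 → extends → [12, 14]
5 → replaces 12 → [5, 14]
14 → already a tail → [5, 14]
19 → extends → [5, 14, 19]
25 → extends → [5, 14, 19, 25]
21 → replaces 25 → [5, 14, 19, 21]
26 → extends → [5, 14, 19, 21, 26]
28 → extends → [5, 14, 19, 21, 26, 28]
20 → replaces 21 → [5, 14, 19, 20, 26, 28]
13 → replaces 14 → [5, 13, 19, 20, 26, 28]
25 → replaces 26 → [5, 13, 19, 20, 25, 28]
Longest strictly increasing subsequence has length 6, so deletions = 12 − 6 = 6.

6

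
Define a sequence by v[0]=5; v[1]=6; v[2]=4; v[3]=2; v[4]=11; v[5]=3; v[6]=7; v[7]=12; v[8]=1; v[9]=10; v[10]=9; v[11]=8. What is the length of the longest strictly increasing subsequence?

4

Let dp[i] be the length of the longest such subsequence ending at index i:
i:      0  1  2  3  4  5  6  7  8  9 10 11
v[i]:   5  6  4  2 11  3  7 12  1 10  9  8
dp:     1  2  1  1  3  2  3  4  1  4  4  4
Maximum dp value is 4.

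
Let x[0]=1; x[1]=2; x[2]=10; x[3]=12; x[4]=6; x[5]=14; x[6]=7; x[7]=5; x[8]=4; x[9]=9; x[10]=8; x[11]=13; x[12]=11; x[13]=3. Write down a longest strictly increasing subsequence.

1, 2, 6, 7, 9, 13

Patience tails give the LIS length; then backtrack through the dp parents:
1 → extends → [1]
2 → extends → [1, 2]
10 → extends → [1, 2, 10]
12 → extends → [1, 2, 10, 12]
6 → replaces 10 → [1, 2, 6, 12]
14 → extends → [1, 2, 6, 12, 14]
7 → replaces 12 → [1, 2, 6, 7, 14]
5 → replaces 6 → [1, 2, 5, 7, 14]
4 → replaces 5 → [1, 2, 4, 7, 14]
9 → replaces 14 → [1, 2, 4, 7, 9]
8 → replaces 9 → [1, 2, 4, 7, 8]
13 → extends → [1, 2, 4, 7, 8, 13]
11 → replaces 13 → [1, 2, 4, 7, 8, 11]
3 → replaces 4 → [1, 2, 3, 7, 8, 11]
Length 6; one witness is 1, 2, 6, 7, 9, 13.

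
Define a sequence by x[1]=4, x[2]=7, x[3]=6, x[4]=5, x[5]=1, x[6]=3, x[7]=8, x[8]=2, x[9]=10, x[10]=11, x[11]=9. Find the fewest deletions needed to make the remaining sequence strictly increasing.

6

Fewest deletions = n − (longest strictly increasing subsequence).
i:      1  2  3  4  5  6  7  8  9 10 11
x[i]:   4  7  6  5  1  3  8  2 10 11  9
dp:     1  2  2  2  1  2  3  2  4  5  4
max dp = 5, so deletions = 11 − 5 = 6.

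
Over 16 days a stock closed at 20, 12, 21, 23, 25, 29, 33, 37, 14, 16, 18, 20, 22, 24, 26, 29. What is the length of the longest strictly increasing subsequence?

9

Let dp[i] be the length of the longest such subsequence ending at index i:
i:      1  2  3  4  5  6  7  8  9 10 11 12 13 14 15 16
a[i]:  20 12 21 23 25 29 33 37 14 16 18 20 22 24 26 29
dp:     1  1  2  3  4  5  6  7  2  3  4  5  6  7  8  9
Maximum dp value is 9.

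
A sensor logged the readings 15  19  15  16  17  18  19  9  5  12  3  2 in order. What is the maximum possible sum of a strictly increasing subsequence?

Let S[i] be the best sum of a strictly increasing subsequence ending at i:
i:      1  2  3  4  5  6  7  8  9 10 11 12
a[i]:  15 19 15 16 17 18 19  9  5 12  3  2
S:     15 34 15 31 48 66 85  9  5 21  3  2
Maximum is 85 (e.g. 15 + 16 + 17 + 18 + 19).

85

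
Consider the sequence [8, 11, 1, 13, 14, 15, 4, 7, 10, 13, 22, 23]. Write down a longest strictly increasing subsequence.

8, 11, 13, 14, 15, 22, 23

Patience tails give the LIS length; then backtrack through the dp parents:
8 → extends → [8]
11 → extends → [8, 11]
1 → replaces 8 → [1, 11]
13 → extends → [1, 11, 13]
14 → extends → [1, 11, 13, 14]
15 → extends → [1, 11, 13, 14, 15]
4 → replaces 11 → [1, 4, 13, 14, 15]
7 → replaces 13 → [1, 4, 7, 14, 15]
10 → replaces 14 → [1, 4, 7, 10, 15]
13 → replaces 15 → [1, 4, 7, 10, 13]
22 → extends → [1, 4, 7, 10, 13, 22]
23 → extends → [1, 4, 7, 10, 13, 22, 23]
Length 7; one witness is 8, 11, 13, 14, 15, 22, 23.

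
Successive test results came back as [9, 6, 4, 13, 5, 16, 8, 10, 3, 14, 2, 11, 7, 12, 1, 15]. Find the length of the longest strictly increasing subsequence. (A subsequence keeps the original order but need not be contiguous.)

Let dp[i] be the length of the longest such subsequence ending at index i:
i:      1  2  3  4  5  6  7  8  9 10 11 12 13 14 15 16
a[i]:   9  6  4 13  5 16  8 10  3 14  2 11  7 12  1 15
dp:     1  1  1  2  2  3  3  4  1  5  1  5  3  6  1  7
Maximum dp value is 7.

7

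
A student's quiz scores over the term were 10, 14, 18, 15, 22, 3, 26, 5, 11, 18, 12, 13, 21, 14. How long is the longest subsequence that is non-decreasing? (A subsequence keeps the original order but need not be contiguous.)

6

Track the smallest tail for each achievable length (allowing ties):
10 → extends → [10]
14 → extends → [10, 14]
18 → extends → [10, 14, 18]
15 → replaces 18 → [10, 14, 15]
22 → extends → [10, 14, 15, 22]
3 → replaces 10 → [3, 14, 15, 22]
26 → extends → [3, 14, 15, 22, 26]
5 → replaces 14 → [3, 5, 15, 22, 26]
11 → replaces 15 → [3, 5, 11, 22, 26]
18 → replaces 22 → [3, 5, 11, 18, 26]
12 → replaces 18 → [3, 5, 11, 12, 26]
13 → replaces 26 → [3, 5, 11, 12, 13]
21 → extends → [3, 5, 11, 12, 13, 21]
14 → replaces 21 → [3, 5, 11, 12, 13, 14]
Six tails, so the longest non-decreasing subsequence has length 6 (e.g. 3, 5, 11, 12, 13, 21).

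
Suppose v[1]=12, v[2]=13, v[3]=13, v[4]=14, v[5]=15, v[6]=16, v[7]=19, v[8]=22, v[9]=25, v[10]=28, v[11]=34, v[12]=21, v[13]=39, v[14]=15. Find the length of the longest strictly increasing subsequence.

11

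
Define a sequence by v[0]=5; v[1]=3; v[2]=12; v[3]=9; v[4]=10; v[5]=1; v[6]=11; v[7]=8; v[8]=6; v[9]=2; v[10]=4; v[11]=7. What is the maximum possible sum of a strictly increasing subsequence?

35

Let S[i] be the best sum of a strictly increasing subsequence ending at i:
i:      0  1  2  3  4  5  6  7  8  9 10 11
v[i]:   5  3 12  9 10  1 11  8  6  2  4  7
S:      5  3 17 14 24  1 35 13 11  3  7 18
Maximum is 35 (e.g. 5 + 9 + 10 + 11).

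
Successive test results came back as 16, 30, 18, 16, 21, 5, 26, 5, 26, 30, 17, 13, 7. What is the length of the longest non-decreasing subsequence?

Let dp[i] be the length of the longest such subsequence ending at index i:
i:      1  2  3  4  5  6  7  8  9 10 11 12 13
a[i]:  16 30 18 16 21  5 26  5 26 30 17 13  7
dp:     1  2  2  2  3  1  4  2  5  6  3  3  3
Maximum dp value is 6.

6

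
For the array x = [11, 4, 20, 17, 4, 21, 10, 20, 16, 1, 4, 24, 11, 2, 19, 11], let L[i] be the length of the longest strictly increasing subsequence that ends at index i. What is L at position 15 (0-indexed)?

dp[i] = 1 + max{dp[j] : j<i, x[j]<x[i]} (or 1 if no such j):
i:      0  1  2  3  4  5  6  7  8  9 10 11 12 13 14 15
x[i]:  11  4 20 17  4 21 10 20 16  1  4 24 11  2 19 11
dp:     1  1  2  2  1  3  2  3  3  1  2  4  3  2  4  3
At index 15 the value is 3.

3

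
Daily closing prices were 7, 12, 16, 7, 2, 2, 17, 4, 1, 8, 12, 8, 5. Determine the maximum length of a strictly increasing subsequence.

Let dp[i] be the length of the longest such subsequence ending at index i:
i:      1  2  3  4  5  6  7  8  9 10 11 12 13
a[i]:   7 12 16  7  2  2 17  4  1  8 12  8  5
dp:     1  2  3  1  1  1  4  2  1  3  4  3  3
Maximum dp value is 4.

4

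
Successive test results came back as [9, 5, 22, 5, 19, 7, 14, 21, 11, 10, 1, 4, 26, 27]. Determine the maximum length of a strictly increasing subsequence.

Let dp[i] be the length of the longest such subsequence ending at index i:
i:      1  2  3  4  5  6  7  8  9 10 11 12 13 14
a[i]:   9  5 22  5 19  7 14 21 11 10  1  4 26 27
dp:     1  1  2  1  2  2  3  4  3  3  1  2  5  6
Maximum dp value is 6.

6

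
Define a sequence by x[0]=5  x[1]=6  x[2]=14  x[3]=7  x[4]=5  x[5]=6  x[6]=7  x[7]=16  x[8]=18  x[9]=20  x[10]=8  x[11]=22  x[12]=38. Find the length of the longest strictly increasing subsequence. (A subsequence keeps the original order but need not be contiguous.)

8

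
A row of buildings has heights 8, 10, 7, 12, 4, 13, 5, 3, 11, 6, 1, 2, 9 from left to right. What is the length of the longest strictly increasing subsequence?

Let dp[i] be the length of the longest such subsequence ending at index i:
i:      1  2  3  4  5  6  7  8  9 10 11 12 13
a[i]:   8 10  7 12  4 13  5  3 11  6  1  2  9
dp:     1  2  1  3  1  4  2  1  3  3  1  2  4
Maximum dp value is 4.

4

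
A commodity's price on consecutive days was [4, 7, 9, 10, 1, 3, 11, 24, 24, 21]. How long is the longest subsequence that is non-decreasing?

7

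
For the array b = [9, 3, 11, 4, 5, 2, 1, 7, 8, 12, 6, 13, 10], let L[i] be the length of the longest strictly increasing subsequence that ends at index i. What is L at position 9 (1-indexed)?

5

dp[i] = 1 + max{dp[j] : j<i, b[j]<b[i]} (or 1 if no such j):
i:      1  2  3  4  5  6  7  8  9 10 11 12 13
b[i]:   9  3 11  4  5  2  1  7  8 12  6 13 10
dp:     1  1  2  2  3  1  1  4  5  6  4  7  6
At index 9 the value is 5.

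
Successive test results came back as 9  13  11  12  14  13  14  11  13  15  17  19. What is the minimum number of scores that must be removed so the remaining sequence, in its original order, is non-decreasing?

4

Fewest deletions = n − (longest non-decreasing subsequence).
Patience tails:
9 → extends → [9]
13 → extends → [9, 13]
11 → replaces 13 → [9, 11]
12 → extends → [9, 11, 12]
14 → extends → [9, 11, 12, 14]
13 → replaces 14 → [9, 11, 12, 13]
14 → extends → [9, 11, 12, 13, 14]
11 → replaces 12 → [9, 11, 11, 13, 14]
13 → replaces 14 → [9, 11, 11, 13, 13]
15 → extends → [9, 11, 11, 13, 13, 15]
17 → extends → [9, 11, 11, 13, 13, 15, 17]
19 → extends → [9, 11, 11, 13, 13, 15, 17, 19]
Longest non-decreasing subsequence has length 8, so deletions = 12 − 8 = 4.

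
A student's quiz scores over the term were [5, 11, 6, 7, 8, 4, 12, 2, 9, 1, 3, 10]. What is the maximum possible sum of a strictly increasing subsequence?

45

Let S[i] be the best sum of a strictly increasing subsequence ending at i:
i:      1  2  3  4  5  6  7  8  9 10 11 12
a[i]:   5 11  6  7  8  4 12  2  9  1  3 10
S:      5 16 11 18 26  4 38  2 35  1  5 45
Maximum is 45 (e.g. 5 + 6 + 7 + 8 + 9 + 10).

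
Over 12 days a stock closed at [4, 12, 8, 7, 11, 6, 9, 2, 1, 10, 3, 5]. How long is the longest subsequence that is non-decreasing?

4

Let dp[i] be the length of the longest such subsequence ending at index i:
i:      1  2  3  4  5  6  7  8  9 10 11 12
a[i]:   4 12  8  7 11  6  9  2  1 10  3  5
dp:     1  2  2  2  3  2  3  1  1  4  2  3
Maximum dp value is 4.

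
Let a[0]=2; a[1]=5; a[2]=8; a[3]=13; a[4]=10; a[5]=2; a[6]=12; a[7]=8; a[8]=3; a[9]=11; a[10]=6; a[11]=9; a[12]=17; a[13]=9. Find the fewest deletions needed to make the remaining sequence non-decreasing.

Fewest deletions = n − (longest non-decreasing subsequence).
i:      0  1  2  3  4  5  6  7  8  9 10 11 12 13
a[i]:   2  5  8 13 10  2 12  8  3 11  6  9 17  9
dp:     1  2  3  4  4  2  5  4  3  5  4  5  6  6
max dp = 6, so deletions = 14 − 6 = 8.

8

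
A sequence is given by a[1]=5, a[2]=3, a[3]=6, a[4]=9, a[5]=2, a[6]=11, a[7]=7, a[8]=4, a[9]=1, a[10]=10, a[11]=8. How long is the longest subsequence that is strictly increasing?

4

Track the smallest tail for each achievable length (strict):
5 → extends → [5]
3 → replaces 5 → [3]
6 → extends → [3, 6]
9 → extends → [3, 6, 9]
2 → replaces 3 → [2, 6, 9]
11 → extends → [2, 6, 9, 11]
7 → replaces 9 → [2, 6, 7, 11]
4 → replaces 6 → [2, 4, 7, 11]
1 → replaces 2 → [1, 4, 7, 11]
10 → replaces 11 → [1, 4, 7, 10]
8 → replaces 10 → [1, 4, 7, 8]
Four tails, so the longest strictly increasing subsequence has length 4 (e.g. 5, 6, 9, 11).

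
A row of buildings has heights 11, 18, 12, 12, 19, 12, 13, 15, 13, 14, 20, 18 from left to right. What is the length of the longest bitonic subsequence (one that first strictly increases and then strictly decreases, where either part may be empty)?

inc[i] = longest strictly increasing subsequence ending at i; dec[i] = longest strictly decreasing subsequence starting at i:
i:      1  2  3  4  5  6  7  8  9 10 11 12
a[i]:  11 18 12 12 19 12 13 15 13 14 20 18
inc:    1  2  2  2  3  2  3  4  3  4  5  5
dec:    1  3  1  1  3  1  1  2  1  1  2  1
Best peak at i=11 (value 20): inc=5, dec=2, length 5+2−1 = 6.

6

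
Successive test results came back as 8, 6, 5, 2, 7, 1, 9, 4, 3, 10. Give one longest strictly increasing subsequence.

6, 7, 9, 10

Patience tails give the LIS length; then backtrack through the dp parents:
8 → extends → [8]
6 → replaces 8 → [6]
5 → replaces 6 → [5]
2 → replaces 5 → [2]
7 → extends → [2, 7]
1 → replaces 2 → [1, 7]
9 → extends → [1, 7, 9]
4 → replaces 7 → [1, 4, 9]
3 → replaces 4 → [1, 3, 9]
10 → extends → [1, 3, 9, 10]
Length 4; one witness is 6, 7, 9, 10.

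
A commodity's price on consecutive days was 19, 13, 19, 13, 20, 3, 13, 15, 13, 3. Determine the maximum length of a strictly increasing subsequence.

Track the smallest tail for each achievable length (strict):
19 → extends → [19]
13 → replaces 19 → [13]
19 → extends → [13, 19]
13 → already a tail → [13, 19]
20 → extends → [13, 19, 20]
3 → replaces 13 → [3, 19, 20]
13 → replaces 19 → [3, 13, 20]
15 → replaces 20 → [3, 13, 15]
13 → already a tail → [3, 13, 15]
3 → already a tail → [3, 13, 15]
Three tails, so the longest strictly increasing subsequence has length 3 (e.g. 13, 19, 20).

3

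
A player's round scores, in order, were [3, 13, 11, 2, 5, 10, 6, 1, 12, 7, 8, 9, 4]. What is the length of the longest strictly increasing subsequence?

6

Track the smallest tail for each achievable length (strict):
3 → extends → [3]
13 → extends → [3, 13]
11 → replaces 13 → [3, 11]
2 → replaces 3 → [2, 11]
5 → replaces 11 → [2, 5]
10 → extends → [2, 5, 10]
6 → replaces 10 → [2, 5, 6]
1 → replaces 2 → [1, 5, 6]
12 → extends → [1, 5, 6, 12]
7 → replaces 12 → [1, 5, 6, 7]
8 → extends → [1, 5, 6, 7, 8]
9 → extends → [1, 5, 6, 7, 8, 9]
4 → replaces 5 → [1, 4, 6, 7, 8, 9]
Six tails, so the longest strictly increasing subsequence has length 6 (e.g. 3, 5, 6, 7, 8, 9).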